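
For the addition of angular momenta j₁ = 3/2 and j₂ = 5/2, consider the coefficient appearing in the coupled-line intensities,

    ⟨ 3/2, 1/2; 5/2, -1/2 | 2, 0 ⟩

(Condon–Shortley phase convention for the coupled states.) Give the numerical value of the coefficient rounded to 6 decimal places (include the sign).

−√(1/14) = -0.267261

triangle: 2!*1!*3!/7! = 12/5040
(j±m)!: 2!*1!*2!*3!*2!*2! = 96
prefactor² = (2J+1)*Δ*N² = 8/7
  k=0: +1/(0!*2!*1!*2!*0!*1!) = 1/4
  k=1: −1/(1!*1!*0!*1!*1!*2!) = -1/2
Σ = -1/4  ⇒  CG² = 8/7*(-1/4)² = 1/14
CG = −√(1/14) = -0.267261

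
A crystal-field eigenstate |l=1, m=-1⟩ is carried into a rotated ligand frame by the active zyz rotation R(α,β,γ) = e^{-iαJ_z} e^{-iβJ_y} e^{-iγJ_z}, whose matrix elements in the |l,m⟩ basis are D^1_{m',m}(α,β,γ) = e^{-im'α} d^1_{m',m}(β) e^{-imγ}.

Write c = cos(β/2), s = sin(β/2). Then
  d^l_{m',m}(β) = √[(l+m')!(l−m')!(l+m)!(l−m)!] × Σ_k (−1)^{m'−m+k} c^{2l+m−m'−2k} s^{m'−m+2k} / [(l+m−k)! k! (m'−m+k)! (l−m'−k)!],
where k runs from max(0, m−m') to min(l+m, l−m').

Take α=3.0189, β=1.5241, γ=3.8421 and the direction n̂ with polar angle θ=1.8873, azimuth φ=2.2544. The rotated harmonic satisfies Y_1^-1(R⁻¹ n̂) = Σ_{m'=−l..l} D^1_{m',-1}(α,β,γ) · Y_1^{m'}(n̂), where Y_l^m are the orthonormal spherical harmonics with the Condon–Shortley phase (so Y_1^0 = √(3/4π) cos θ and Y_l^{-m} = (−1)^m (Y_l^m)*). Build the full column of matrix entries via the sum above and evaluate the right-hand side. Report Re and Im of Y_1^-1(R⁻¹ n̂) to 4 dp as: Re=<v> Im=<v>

Re=0.0559 Im=-0.2501

Need the full column D^1_{m',-1} for m'=−1..1 at α=3.0189, β=1.5241, γ=3.8421.
cos(β/2)=0.723422, sin(β/2)=0.690406
d^1_{-1,-1}: single k=0 term ⇒ +0.523340;  D = +0.438380+0.285845i
d^1_{0,-1}: single k=0 term ⇒ -0.706336;  D = +0.540005+0.455308i
d^1_{1,-1}: single k=0 term ⇒ +0.476660;  D = +0.324071+0.349547i
Y_1^{m'}(θ=1.8873,φ=2.2544) and Σ D·Y over m':
  (+0.4384+0.2858i)·(-0.2074-0.2546i)  (+0.5400+0.4553i)·(-0.1521+0.0000i)  (+0.3241+0.3495i)·(+0.2074-0.2546i)
Y_1^-1(R⁻¹ n̂) = +0.055918-0.250119i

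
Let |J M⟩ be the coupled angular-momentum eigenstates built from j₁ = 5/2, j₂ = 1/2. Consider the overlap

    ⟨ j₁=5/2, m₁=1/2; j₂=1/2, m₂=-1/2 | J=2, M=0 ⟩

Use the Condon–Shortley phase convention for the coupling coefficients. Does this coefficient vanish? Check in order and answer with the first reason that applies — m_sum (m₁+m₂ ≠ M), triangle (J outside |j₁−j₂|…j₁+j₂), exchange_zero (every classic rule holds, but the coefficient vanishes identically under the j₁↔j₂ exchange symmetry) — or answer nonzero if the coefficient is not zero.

m-sum: m₁+m₂ = 1/2+(-1/2) = 0, M = 0  ✓
triangle: |j₁−j₂| = 2 ≤ J = 2 ≤ j₁+j₂ = 3  ✓
exchange: j₁≠j₂ or m₁≠m₂ — the exchange symmetry imposes no constraint here
value check: CG = +√(1/2) = +0.707107 ≠ 0

nonzero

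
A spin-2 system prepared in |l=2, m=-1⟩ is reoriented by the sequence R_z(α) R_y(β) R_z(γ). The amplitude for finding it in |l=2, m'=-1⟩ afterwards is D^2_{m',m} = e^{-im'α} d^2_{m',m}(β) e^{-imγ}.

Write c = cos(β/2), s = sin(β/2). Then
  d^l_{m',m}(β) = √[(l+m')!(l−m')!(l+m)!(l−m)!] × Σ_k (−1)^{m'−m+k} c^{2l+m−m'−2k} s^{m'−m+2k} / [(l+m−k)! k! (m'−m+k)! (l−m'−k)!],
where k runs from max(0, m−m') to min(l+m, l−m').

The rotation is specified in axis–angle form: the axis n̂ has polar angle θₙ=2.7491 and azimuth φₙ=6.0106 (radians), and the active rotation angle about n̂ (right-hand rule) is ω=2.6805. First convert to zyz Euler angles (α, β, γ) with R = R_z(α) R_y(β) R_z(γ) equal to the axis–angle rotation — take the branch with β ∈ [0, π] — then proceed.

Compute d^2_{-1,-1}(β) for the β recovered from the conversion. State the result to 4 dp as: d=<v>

Axis–angle → zyz. n̂ = (sinθₙcosφₙ, sinθₙsinφₙ, cosθₙ) = (+0.368370, -0.102976, -0.923959), ω = 2.6805.
R = I cosω + sinω [n̂]ₓ + (1−cosω) n̂n̂ᵀ gives
  R = [-0.638345, +0.339189, -0.690990; -0.482999, -0.875466, +0.016456; -0.599357, +0.344252, +0.722677]
β = atan2(√(R₁₃²+R₂₃²), R₃₃) = 0.763128; α = atan2(R₂₃, R₁₃) mod 2π = 3.117782; γ = atan2(R₃₂, −R₃₁) mod 2π = 0.521360
d^2_{-1,-1}(β=0.7631) via the finite sum:
c=cos(0.763128/2)=0.928083, s=sin(0.763128/2)=0.372373; N=√[1·6·1·6]=6.000000
Admissible k: 0..1 (factorial args all ≥0)
  k=0: (−1)^0·6.0000/(6)·0.9281^4·0.3724^0 = +0.741904
  k=1: (−1)^1·6.0000/(2)·0.9281^2·0.3724^2 = -0.358303
d^2_{-1,-1}(0.7631) = +0.741904 -0.358303 = +0.383601

d=0.3836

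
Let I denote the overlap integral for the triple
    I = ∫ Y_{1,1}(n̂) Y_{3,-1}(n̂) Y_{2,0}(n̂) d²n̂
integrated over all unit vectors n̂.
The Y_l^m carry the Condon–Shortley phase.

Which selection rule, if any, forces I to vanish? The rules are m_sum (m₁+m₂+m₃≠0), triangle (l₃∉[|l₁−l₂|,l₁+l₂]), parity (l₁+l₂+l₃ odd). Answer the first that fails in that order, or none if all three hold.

none

m₁+m₂+m₃ = 1 − 1 + 0 = 0  ✓
triangle: |1−3|=2 ≤ l₃=2 ≤ 1+3=4  ✓
parity: l₁+l₂+l₃ = 6 is even  ✓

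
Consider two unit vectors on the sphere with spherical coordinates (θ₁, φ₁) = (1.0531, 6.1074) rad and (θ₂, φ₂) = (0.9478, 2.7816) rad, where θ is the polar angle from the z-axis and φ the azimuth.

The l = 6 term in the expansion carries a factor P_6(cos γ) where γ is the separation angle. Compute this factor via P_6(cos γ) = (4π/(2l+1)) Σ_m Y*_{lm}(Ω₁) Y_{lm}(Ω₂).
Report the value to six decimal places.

Expand P_6 via completeness: Σ_{m} conj(Y_{6,m}) at Ω₁ times Y_{6,m} at Ω₂ —
  term(m=-6) = (0.012941, 0.025760)   from Y*(Ω₁)=(0.102635, -0.180894), Y(Ω₂)=(-0.077019, 0.115240)
  term(m=-5) = (-0.085632, -0.112700)   from Y*(Ω₁)=(0.261771, -0.315964), Y(Ω₂)=(0.078364, -0.335943)
  term(m=-4) = (0.108723, 0.098643)   from Y*(Ω₁)=(0.262862, -0.222821), Y(Ω₂)=(0.055575, 0.422377)
  term(m=-3) = (0.008354, 0.005152)   from Y*(Ω₁)=(-0.055937, 0.032576), Y(Ω₂)=(-0.071473, -0.133734)
  term(m=-2) = (0.091785, 0.035433)   from Y*(Ω₁)=(-0.329939, 0.121025), Y(Ω₂)=(-0.210477, -0.184597)
  term(m=-1) = (-0.017367, -0.003236)   from Y*(Ω₁)=(-0.064169, 0.011398), Y(Ω₂)=(0.253686, 0.095486)
  term(m=+0) = (0.070649, 0.000000)   from Y*(Ω₁)=(0.331511, -0.000000), Y(Ω₂)=(0.213113, 0.000000)
  term(m=+1) = (-0.017367, 0.003236)   from Y*(Ω₁)=(0.064169, 0.011398), Y(Ω₂)=(-0.253686, 0.095486)
  term(m=+2) = (0.091785, -0.035433)   from Y*(Ω₁)=(-0.329939, -0.121025), Y(Ω₂)=(-0.210477, 0.184597)
  term(m=+3) = (0.008354, -0.005152)   from Y*(Ω₁)=(0.055937, 0.032576), Y(Ω₂)=(0.071473, -0.133734)
  term(m=+4) = (0.108723, -0.098643)   from Y*(Ω₁)=(0.262862, 0.222821), Y(Ω₂)=(0.055575, -0.422377)
  term(m=+5) = (-0.085632, 0.112700)   from Y*(Ω₁)=(-0.261771, -0.315964), Y(Ω₂)=(-0.078364, -0.335943)
  term(m=+6) = (0.012941, -0.025760)   from Y*(Ω₁)=(0.102635, 0.180894), Y(Ω₂)=(-0.077019, -0.115240)
Accumulated sum (0.308258, 0.000000); after 4π/(2l+1) scaling, (0.297976, 0.000000) ⇒ P_6 = 0.297976

0.297976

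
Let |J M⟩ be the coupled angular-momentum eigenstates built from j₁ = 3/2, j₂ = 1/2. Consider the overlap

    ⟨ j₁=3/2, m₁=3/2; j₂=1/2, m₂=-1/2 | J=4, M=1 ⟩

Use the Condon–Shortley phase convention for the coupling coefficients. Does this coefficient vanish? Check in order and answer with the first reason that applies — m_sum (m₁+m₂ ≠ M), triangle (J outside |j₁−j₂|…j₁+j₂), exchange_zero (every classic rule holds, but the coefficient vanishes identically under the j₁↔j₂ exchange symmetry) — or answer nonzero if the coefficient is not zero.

m-sum: m₁+m₂ = 3/2+(-1/2) = 1, M = 1  ✓
triangle: need |j₁−j₂| ≤ J ≤ j₁+j₂, i.e. J ∈ [1, 2]; J = 4 is outside ✗ ⇒ coefficient is 0

triangle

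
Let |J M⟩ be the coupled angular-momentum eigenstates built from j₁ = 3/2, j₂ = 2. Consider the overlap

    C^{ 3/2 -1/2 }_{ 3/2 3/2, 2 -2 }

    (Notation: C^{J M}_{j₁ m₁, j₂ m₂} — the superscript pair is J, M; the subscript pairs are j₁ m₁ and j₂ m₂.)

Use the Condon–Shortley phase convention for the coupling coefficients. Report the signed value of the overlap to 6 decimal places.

+0.632456

triangle: 2!·1!·2!/6! = 4/720
(j±m)!: 3!·0!·0!·4!·1!·2! = 288
prefactor² = (2J+1)·Δ·N² = 32/5
  k=0: +1/(0!·2!·0!·0!·1!·2!) = 1/4
Σ = 1/4  ⇒  CG² = 32/5·(1/4)² = 2/5
CG = +√(2/5) = +0.632456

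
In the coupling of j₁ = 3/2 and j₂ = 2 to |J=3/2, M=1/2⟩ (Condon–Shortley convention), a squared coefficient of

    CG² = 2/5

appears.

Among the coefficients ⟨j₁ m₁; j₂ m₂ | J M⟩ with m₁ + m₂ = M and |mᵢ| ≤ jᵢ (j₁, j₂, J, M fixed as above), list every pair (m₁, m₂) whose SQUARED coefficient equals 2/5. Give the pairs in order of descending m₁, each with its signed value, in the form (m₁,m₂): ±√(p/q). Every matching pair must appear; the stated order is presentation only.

Admissible pairs with m₁+m₂ = M = 1/2: (-3/2,2), (-1/2,1), (1/2,0), (3/2,-1)
  (m₁,m₂)=(3/2,-1): CG² = 2/5, CG = +√(2/5)   ← matches the target
  (m₁,m₂)=(1/2,0): CG² = 1/5, CG = −√(1/5)
  (m₁,m₂)=(-1/2,1): CG² = 0/1, CG = 0
  (m₁,m₂)=(-3/2,2): CG² = 2/5, CG = +√(2/5)   ← matches the target
Pairs with CG² = 2/5: (3/2,-1): +√(2/5); (-3/2,2): +√(2/5)

(3/2,-1): +√(2/5); (-3/2,2): +√(2/5)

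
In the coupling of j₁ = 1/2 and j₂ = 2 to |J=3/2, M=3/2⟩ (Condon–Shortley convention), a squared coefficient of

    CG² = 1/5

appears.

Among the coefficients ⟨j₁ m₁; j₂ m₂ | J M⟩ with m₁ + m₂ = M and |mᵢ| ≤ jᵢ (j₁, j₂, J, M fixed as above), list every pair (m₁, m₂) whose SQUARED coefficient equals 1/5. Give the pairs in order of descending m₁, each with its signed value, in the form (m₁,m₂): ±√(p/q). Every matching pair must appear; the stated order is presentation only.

(1/2,1): +√(1/5)

Admissible pairs with m₁+m₂ = M = 3/2: (-1/2,2), (1/2,1)
  (m₁,m₂)=(1/2,1): CG² = 1/5, CG = +√(1/5)   ← matches the target
  (m₁,m₂)=(-1/2,2): CG² = 4/5, CG = −√(4/5)
Pairs with CG² = 1/5: (1/2,1): +√(1/5)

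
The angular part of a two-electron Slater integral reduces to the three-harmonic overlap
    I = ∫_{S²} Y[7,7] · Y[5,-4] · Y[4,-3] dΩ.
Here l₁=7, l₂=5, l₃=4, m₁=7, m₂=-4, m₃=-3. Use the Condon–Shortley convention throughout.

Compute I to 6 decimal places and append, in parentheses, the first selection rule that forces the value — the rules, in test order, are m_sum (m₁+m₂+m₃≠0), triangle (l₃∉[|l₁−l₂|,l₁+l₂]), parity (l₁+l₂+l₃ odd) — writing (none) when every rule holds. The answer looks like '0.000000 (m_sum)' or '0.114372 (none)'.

-0.216112 (none)

m-sum 0 ✓  L=16 even ✓  2≤4≤12 ✓
Π(2lᵢ+1) = 15×11×9 = 1485
triangle coeff Δ(7,5,4) = 1/6126120
Σ_t [3,5]: t=3:−1/69120 t=4:+1/20736 t=5:−1/69120 = 1/51840
(3j)²=280/21879 [(7 5 4; 0 0 0)], sign=+1
Σ_t [0,0]: t=0:+1/29030400 = 1/29030400
(3j)²=21/680 [(7 5 4; 7 -4 -3)], sign=-1
⇒ 4πI² = 2205/3757
I = (-1)√(2205/3757/(4π)) = -0.21611194
No selection rule forces the value: the integral is nonzero (none).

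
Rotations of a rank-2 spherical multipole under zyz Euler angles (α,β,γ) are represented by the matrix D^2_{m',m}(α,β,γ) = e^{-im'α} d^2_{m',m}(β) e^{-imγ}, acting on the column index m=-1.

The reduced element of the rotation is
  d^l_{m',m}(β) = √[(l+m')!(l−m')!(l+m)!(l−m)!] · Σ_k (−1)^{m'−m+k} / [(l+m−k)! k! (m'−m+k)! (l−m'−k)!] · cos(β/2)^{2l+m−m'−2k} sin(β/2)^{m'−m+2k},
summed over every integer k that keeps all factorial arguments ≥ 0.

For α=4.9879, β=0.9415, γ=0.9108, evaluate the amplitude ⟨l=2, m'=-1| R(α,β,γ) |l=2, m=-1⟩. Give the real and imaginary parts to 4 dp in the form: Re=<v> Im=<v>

First d^2_{-1,-1}(β=0.9415), then the phase factors e^{-i(-1)α} and e^{-i(-1)γ}:
c=cos(0.941500/2)=0.891228, s=sin(0.941500/2)=0.453555; N=√[1·6·1·6]=6.000000
The bounds max(0,m−m')=0 and min(l+m,l−m')=1 give 2 terms
  k=0: (−1)^0·6.0000/(6)·0.8912^4·0.4536^0 = +0.630893
  k=1: (−1)^1·6.0000/(2)·0.8912^2·0.4536^2 = -0.490184
d^2_{-1,-1}(0.9415) = +0.630893 -0.490184 = +0.140710
Attach z-rotation phases: D = e^{-i(-1)(4.9879)}·(+0.140710)·e^{-i(-1)(0.9108)} = +0.130437-0.052778i

Re=0.1304 Im=-0.0528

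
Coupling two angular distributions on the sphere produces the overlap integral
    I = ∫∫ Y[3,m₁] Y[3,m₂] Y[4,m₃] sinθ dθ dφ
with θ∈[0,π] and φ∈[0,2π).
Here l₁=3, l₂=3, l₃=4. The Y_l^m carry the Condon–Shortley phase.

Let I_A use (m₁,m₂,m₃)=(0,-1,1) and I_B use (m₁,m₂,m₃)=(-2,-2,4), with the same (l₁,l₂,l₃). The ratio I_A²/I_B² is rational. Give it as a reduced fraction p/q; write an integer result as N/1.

3/14

Shared (l₁,l₂,l₃)=(3,3,4): N and (l;000)² cancel in I_A²/I_B².
A: Δ = 2!·4!·4!/11! = 1/34650; Racah Σ t=0..2: t=0:+1/48 t=1:−1/24 t=2:+1/288 = -5/288; ⇒ 3j(3 3 4; 0 -1 1)² = 5/462, sgn +1
B: Δ = 2!·4!·4!/11! = 1/34650; Racah Σ t=1..1: t=1:−1/576 = -1/576; ⇒ 3j(3 3 4; -2 -2 4)² = 5/99, sgn -1
I_A²/I_B² = (5/462)/(5/99) = 3/14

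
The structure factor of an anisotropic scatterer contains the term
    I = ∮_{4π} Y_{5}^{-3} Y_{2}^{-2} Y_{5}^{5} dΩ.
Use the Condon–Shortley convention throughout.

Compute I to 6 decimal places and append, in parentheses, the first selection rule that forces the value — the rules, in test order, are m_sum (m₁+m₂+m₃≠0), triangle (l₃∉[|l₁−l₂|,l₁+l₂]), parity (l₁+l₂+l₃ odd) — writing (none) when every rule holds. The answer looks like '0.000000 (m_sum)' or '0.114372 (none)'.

0.088588 (none)

Rules hold: Σm=0, L=12 even, 3≤5≤7.
N = 11·5·11 = 605
Δ = 2!·8!·2!/13! = 1/38610
Racah Σ t=0..2: t=0:+1/2880 t=1:−1/576 t=2:+1/2880 = -1/960
⇒ 3j(5 2 5; 0 0 0)² = 10/429, sgn +1
Racah Σ t=0..0: t=0:+1/161280 = 1/161280
⇒ 3j(5 2 5; -3 -2 5)² = 1/143, sgn +1
4πI² = N·(3j₀)²·(3jₘ)² = 50/507
I = +1·√(0.0986193/4π) = 0.08858824
No selection rule forces the value: the integral is nonzero (none).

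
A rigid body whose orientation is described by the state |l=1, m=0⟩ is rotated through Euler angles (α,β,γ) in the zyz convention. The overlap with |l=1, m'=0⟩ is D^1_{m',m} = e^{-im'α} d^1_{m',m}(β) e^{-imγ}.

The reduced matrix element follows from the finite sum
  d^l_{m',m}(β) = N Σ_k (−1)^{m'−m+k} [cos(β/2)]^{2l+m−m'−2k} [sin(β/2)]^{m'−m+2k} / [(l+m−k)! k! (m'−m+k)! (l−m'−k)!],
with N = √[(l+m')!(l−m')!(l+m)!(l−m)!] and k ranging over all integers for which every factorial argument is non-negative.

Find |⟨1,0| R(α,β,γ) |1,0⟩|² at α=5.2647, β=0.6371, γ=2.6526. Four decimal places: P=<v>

Split into d^1_{0,0}(β=0.6371) × two z-phases.
With c≡cos(β/2)=0.949691 and s≡sin(β/2)=0.313190, N=[1·1·1·1]^{1/2}=1.000000
k: max(0,(0)−(0))=0 … min(1+(0),1−(0))=1
  k=0: (−1)^0·1.0000/(1)·0.9497^2·0.3132^0 = +0.901912
  k=1: (−1)^1·1.0000/(1)·0.9497^0·0.3132^2 = -0.098088
d^1_{0,0}(0.6371) = +0.901912 -0.098088 = +0.803824
|D^1_{0,0}|² = |d^1_{0,0}(β)|² = (+0.803824)² = 0.646133 (the z-rotation phases have unit modulus)

P=0.6461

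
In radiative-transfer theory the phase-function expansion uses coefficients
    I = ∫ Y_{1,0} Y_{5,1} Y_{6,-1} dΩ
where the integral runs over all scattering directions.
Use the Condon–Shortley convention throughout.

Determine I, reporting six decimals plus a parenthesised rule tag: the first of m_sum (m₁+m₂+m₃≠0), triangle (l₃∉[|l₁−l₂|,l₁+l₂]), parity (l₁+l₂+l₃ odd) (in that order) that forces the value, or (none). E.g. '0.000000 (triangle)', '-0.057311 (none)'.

-0.241725 (none)

Rules hold: Σm=0, L=12 even, 4≤6≤6.
N = 3·11·13 = 429
Δ = 0!·2!·10!/13! = 1/858
Racah Σ t=0..0: t=0:+1/14400 = 1/14400
⇒ 3j(1 5 6; 0 0 0)² = 6/143, sgn +1
Racah Σ t=0..0: t=0:+1/17280 = 1/17280
⇒ 3j(1 5 6; 0 1 -1)² = 35/858, sgn -1
4πI² = N·(3j₀)²·(3jₘ)² = 105/143
I = -1·√(0.734266/4π) = -0.24172507
No selection rule forces the value: the integral is nonzero (none).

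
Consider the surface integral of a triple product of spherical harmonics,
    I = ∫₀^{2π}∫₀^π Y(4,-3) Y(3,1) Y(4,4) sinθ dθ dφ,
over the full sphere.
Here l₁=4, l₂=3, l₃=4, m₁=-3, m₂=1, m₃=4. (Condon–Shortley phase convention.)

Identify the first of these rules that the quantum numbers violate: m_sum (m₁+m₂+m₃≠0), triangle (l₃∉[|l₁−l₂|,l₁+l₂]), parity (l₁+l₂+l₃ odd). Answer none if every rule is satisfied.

m₁+m₂+m₃ = -3 + 1 + 4 = 2  ✗
triangle: |4−3|=1 ≤ l₃=4 ≤ 4+3=7
parity: l₁+l₂+l₃ = 11 is odd

m_sum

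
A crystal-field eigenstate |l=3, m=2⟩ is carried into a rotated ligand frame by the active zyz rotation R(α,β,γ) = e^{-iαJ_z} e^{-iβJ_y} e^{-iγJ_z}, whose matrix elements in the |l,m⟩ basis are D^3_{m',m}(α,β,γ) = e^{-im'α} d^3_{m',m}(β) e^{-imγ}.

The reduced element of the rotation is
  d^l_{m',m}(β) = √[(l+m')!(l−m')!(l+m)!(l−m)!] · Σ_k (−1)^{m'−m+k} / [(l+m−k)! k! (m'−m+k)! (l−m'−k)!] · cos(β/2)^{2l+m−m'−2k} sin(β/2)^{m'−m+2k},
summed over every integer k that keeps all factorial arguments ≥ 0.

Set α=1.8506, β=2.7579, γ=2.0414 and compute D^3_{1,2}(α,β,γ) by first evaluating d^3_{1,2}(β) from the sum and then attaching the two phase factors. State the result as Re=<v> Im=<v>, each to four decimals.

Re=-0.0382 Im=-0.0139

Split into d^3_{1,2}(β=2.7579) × two z-phases.
With c≡cos(β/2)=0.190672 and s≡sin(β/2)=0.981654, N=[24·2·120·1]^{1/2}=75.894664
k: max(0,(2)−(1))=1 … min(3+(2),3−(1))=2
  k=1: (−1)^0·75.8947/(24)·0.1907^5·0.9817^1 = +0.000782
  k=2: (−1)^1·75.8947/(12)·0.1907^3·0.9817^3 = -0.041473
d^3_{1,2}(2.7579) = +0.000782 -0.041473 = -0.040691
Attach z-rotation phases: D = e^{-i(1)(1.8506)}·(-0.040691)·e^{-i(2)(2.0414)} = -0.038227-0.013944i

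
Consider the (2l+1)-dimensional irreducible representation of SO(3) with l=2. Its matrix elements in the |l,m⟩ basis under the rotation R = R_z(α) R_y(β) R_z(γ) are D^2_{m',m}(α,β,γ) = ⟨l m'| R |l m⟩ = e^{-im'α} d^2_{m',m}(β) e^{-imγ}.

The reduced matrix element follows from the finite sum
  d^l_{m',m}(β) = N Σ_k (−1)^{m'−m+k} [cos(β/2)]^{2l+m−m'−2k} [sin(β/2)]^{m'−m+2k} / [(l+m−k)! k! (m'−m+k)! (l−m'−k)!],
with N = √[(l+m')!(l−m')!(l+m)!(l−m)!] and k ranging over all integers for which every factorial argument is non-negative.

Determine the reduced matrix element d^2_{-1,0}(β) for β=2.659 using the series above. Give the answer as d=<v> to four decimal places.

d^2_{-1,0}(β=2.6590) via the finite sum:
c=cos(2.659000/2)=0.238962, s=sin(2.659000/2)=0.971029; N=√[1·6·2·2]=4.898979
The bounds max(0,m−m')=1 and min(l+m,l−m')=2 give 2 terms
  k=1: (−1)^0·4.8990/(2)·0.2390^3·0.9710^1 = +0.032456
  k=2: (−1)^1·4.8990/(2)·0.2390^1·0.9710^3 = -0.535920
d^2_{-1,0}(2.6590) = +0.032456 -0.535920 = -0.503465

d=-0.5035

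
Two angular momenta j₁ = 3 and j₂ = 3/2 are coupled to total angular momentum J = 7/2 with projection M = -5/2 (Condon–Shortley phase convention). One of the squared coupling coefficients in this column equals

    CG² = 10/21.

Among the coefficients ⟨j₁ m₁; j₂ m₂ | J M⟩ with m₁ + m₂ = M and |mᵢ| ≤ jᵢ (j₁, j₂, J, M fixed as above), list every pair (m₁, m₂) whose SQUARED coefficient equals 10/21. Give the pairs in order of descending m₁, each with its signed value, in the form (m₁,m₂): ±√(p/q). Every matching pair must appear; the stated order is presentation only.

Admissible pairs with m₁+m₂ = M = -5/2: (-3,1/2), (-2,-1/2), (-1,-3/2)
  (m₁,m₂)=(-1,-3/2): CG² = 10/21, CG = +√(10/21)   ← matches the target
  (m₁,m₂)=(-2,-1/2): CG² = 1/7, CG = −√(1/7)
  (m₁,m₂)=(-3,1/2): CG² = 8/21, CG = −√(8/21)
Pairs with CG² = 10/21: (-1,-3/2): +√(10/21)

(-1,-3/2): +√(10/21)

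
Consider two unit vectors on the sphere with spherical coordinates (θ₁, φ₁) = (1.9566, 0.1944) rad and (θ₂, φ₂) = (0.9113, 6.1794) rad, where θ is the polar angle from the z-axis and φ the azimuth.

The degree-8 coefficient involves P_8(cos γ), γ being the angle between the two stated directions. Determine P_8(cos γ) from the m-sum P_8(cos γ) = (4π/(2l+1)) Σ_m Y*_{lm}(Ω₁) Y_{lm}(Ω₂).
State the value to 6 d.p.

Summing Y*_{l m}(θ₁,φ₁)·Y_{l m}(θ₂,φ₂) over m ∈ [−8, 8]; prefactor 4π/(2·8+1) = 0.739198:
  m=-8: (+0.004364+0.279811i) × (+0.052917+0.057894i) = -0.015969+0.015060i  (running Σ = -0.015969+0.015060i)
  m=-7: (-0.094774-0.444658i) × (+0.181824+0.161574i) = +0.054613-0.096163i  (running Σ = +0.038645-0.081103i)
  m=-6: (+0.105300+0.246036i) × (+0.345023+0.247731i) = -0.024620+0.110974i  (running Σ = +0.014025+0.029871i)
  m=-5: (+0.103135+0.151142i) × (+0.350972+0.200453i) = +0.005901+0.073721i  (running Σ = +0.019925+0.103592i)
  m=-4: (-0.244833-0.241044i) × (+0.048338+0.021305i) = -0.006699-0.016868i  (running Σ = +0.013226+0.086724i)
  m=-3: (-0.021886-0.014439i) × (-0.317917-0.102313i) = +0.005481+0.006830i  (running Σ = +0.018707+0.093554i)
  m=-2: (+0.310417+0.127163i) × (-0.236413-0.049789i) = -0.067055-0.045519i  (running Σ = -0.048348+0.048035i)
  m=-1: (-0.038932-0.007665i) × (+0.233477+0.024319i) = -0.008903-0.002736i  (running Σ = -0.057252+0.045299i)
  m=0: (-0.326963-0.000000i) × (+0.281116+0.000000i) = -0.091915-0.000000i  (running Σ = -0.149166+0.045299i)
  m=1: (+0.038932-0.007665i) × (-0.233477+0.024319i) = -0.008903+0.002736i  (running Σ = -0.158069+0.048035i)
  m=2: (+0.310417-0.127163i) × (-0.236413+0.049789i) = -0.067055+0.045519i  (running Σ = -0.225125+0.093554i)
  m=3: (+0.021886-0.014439i) × (+0.317917-0.102313i) = +0.005481-0.006830i  (running Σ = -0.219644+0.086724i)
  m=4: (-0.244833+0.241044i) × (+0.048338-0.021305i) = -0.006699+0.016868i  (running Σ = -0.226343+0.103592i)
  m=5: (-0.103135+0.151142i) × (-0.350972+0.200453i) = +0.005901-0.073721i  (running Σ = -0.220443+0.029871i)
  m=6: (+0.105300-0.246036i) × (+0.345023-0.247731i) = -0.024620-0.110974i  (running Σ = -0.245062-0.081103i)
  m=7: (+0.094774-0.444658i) × (-0.181824+0.161574i) = +0.054613+0.096163i  (running Σ = -0.190449+0.015060i)
  m=8: (+0.004364-0.279811i) × (+0.052917-0.057894i) = -0.015969-0.015060i  (running Σ = -0.206418+0.000000i)
Σ over m = -0.206418+0.000000i; ×(4π/17) → -0.152584+0.000000i. Real part: -0.152584

-0.152584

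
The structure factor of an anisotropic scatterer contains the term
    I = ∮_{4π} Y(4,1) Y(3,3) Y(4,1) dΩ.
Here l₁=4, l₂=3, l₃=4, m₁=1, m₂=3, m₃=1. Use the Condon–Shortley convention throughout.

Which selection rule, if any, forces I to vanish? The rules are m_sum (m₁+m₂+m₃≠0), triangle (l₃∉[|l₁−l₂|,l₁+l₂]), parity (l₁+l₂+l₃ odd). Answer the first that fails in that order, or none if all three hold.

Σmᵢ = 5  ✗
l₃∈[|l₁−l₂|,l₁+l₂]=[1,7], have l₃=4
Σlᵢ = 11 ⇒ odd

m_sum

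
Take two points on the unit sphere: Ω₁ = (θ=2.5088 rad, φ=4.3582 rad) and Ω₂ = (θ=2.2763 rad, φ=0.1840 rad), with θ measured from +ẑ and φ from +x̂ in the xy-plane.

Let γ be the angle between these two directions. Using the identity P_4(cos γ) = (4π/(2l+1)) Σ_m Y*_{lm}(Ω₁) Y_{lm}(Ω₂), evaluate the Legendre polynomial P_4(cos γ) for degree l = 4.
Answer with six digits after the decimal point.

0.086901

Expand P_4 via completeness: Σ_{m} conj(Y_{4,m}) at Ω₁ times Y_{4,m} at Ω₂ —
  [-4]  conj(Y_{4,-4})(Ω₁) = 0.00831 - 0.05349j ; Y_{4,-4}(Ω₂) = 0.11017 - 0.09979j ; Δ = -0.00442 - 0.00672j
  [-3]  conj(Y_{4,-3})(Ω₁) = -0.18238 - 0.10159j ; Y_{4,-3}(Ω₂) = -0.30490 + 0.18778j ; Δ = 0.07469 - 0.00327j
  [-2]  conj(Y_{4,-2})(Ω₁) = -0.31558 + 0.27036j ; Y_{4,-2}(Ω₂) = 0.35150 - 0.13553j ; Δ = -0.07429 + 0.13780j
  [-1]  conj(Y_{4,-1})(Ω₁) = 0.12142 + 0.32836j ; Y_{4,-1}(Ω₂) = 0.01306 - 0.00243j ; Δ = 0.00238 + 0.00399j
  [+0]  conj(Y_{4,0})(Ω₁) = -0.18075 + 0.00000j ; Y_{4,0}(Ω₂) = -0.36245 + 0.00000j ; Δ = 0.06551 + 0.00000j
  [+1]  conj(Y_{4,1})(Ω₁) = -0.12142 + 0.32836j ; Y_{4,1}(Ω₂) = -0.01306 - 0.00243j ; Δ = 0.00238 - 0.00399j
  [+2]  conj(Y_{4,2})(Ω₁) = -0.31558 - 0.27036j ; Y_{4,2}(Ω₂) = 0.35150 + 0.13553j ; Δ = -0.07429 - 0.13780j
  [+3]  conj(Y_{4,3})(Ω₁) = 0.18238 - 0.10159j ; Y_{4,3}(Ω₂) = 0.30490 + 0.18778j ; Δ = 0.07469 + 0.00327j
  [+4]  conj(Y_{4,4})(Ω₁) = 0.00831 + 0.05349j ; Y_{4,4}(Ω₂) = 0.11017 + 0.09979j ; Δ = -0.00442 + 0.00672j
Accumulated sum 0.06224 - 0.00000j; after 4π/(2l+1) scaling, 0.08690 - 0.00000j ⇒ P_4 = 0.086901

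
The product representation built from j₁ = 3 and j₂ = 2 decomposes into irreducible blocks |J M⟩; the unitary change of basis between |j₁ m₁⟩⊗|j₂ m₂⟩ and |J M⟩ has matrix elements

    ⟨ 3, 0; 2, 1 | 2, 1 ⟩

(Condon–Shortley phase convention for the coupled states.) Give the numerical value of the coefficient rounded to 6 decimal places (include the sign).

j₁+j₂−J=3  J+j₁−j₂=3  J−j₁+j₂=1  j₁+j₂+J+1=8
(j₁±m₁, j₂±m₂, J±M) = (3,3,3,1,3,1)
P² = 81/14
sum k=2..3:
  [2] +1/4 = 1/4
  [3] −1/36 = -1/36
S = 2/9
C² = P²·S² = 2/7 ; C = +0.534522

+0.534522  (= +√(2/7))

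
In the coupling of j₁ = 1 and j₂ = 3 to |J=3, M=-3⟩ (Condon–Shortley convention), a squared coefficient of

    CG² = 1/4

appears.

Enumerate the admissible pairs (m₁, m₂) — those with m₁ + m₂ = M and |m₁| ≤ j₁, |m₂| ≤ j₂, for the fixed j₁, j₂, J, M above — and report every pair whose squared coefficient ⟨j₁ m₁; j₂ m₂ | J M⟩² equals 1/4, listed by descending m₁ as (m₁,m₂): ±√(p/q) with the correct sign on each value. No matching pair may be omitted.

Admissible pairs with m₁+m₂ = M = -3: (-1,-2), (0,-3)
  (m₁,m₂)=(0,-3): CG² = 3/4, CG = +√(3/4)
  (m₁,m₂)=(-1,-2): CG² = 1/4, CG = −√(1/4)   ← matches the target
Pairs with CG² = 1/4: (-1,-2): −√(1/4)

(-1,-2): −√(1/4)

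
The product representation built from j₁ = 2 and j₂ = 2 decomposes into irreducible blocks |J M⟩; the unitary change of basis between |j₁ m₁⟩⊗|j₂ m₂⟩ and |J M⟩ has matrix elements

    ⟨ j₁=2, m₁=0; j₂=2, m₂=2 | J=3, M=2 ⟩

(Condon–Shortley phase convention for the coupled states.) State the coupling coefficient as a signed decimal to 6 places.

j₁+j₂−J=1  J+j₁−j₂=3  J−j₁+j₂=3  j₁+j₂+J+1=8
(j₁±m₁, j₂±m₂, J±M) = (2,2,4,0,5,1)
P² = 72
sum k=1..1:
  [1] −1/12 = -1/12
S = -1/12
C² = P²·S² = 1/2 ; C = -0.707107

−√(1/2) = -0.707107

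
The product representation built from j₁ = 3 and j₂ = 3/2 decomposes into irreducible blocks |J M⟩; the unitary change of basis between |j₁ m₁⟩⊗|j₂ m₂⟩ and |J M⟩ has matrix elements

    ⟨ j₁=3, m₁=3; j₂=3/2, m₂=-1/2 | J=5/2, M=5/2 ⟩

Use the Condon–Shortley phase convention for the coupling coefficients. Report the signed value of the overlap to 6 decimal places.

triangle: 2!×4!×1!/8! = 48/40320
(j±m)!: 6!×0!×1!×2!×5!×0! = 172800
prefactor² = (2J+1)×Δ×N² = 8640/7
  k=0: +1/(0!×2!×0!×1!×4!×0!) = 1/48
Σ = 1/48  ⇒  CG² = 8640/7×(1/48)² = 15/28
CG = +√(15/28) = +0.731925

+√(15/28) ≈ +0.731925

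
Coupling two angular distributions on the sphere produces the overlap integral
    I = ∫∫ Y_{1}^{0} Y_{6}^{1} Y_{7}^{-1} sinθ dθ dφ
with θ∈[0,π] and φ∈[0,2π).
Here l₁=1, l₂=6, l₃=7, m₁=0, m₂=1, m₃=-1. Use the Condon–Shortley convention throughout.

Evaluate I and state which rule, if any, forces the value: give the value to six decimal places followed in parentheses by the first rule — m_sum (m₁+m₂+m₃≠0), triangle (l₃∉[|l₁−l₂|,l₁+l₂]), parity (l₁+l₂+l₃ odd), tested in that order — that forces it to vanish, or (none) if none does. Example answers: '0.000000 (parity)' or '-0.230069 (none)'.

-0.242415 (none)

m-sum 0 ✓  L=14 even ✓  5≤7≤7 ✓
Π(2lᵢ+1) = 3×13×15 = 585
triangle coeff Δ(1,6,7) = 1/1365
Σ_t [0,0]: t=0:+1/518400 = 1/518400
(3j)²=7/195 [(1 6 7; 0 0 0)], sign=-1
Σ_t [0,0]: t=0:+1/604800 = 1/604800
(3j)²=16/455 [(1 6 7; 0 1 -1)], sign=+1
⇒ 4πI² = 48/65
I = (-1)√(48/65/(4π)) = -0.24241473
No selection rule forces the value: the integral is nonzero (none).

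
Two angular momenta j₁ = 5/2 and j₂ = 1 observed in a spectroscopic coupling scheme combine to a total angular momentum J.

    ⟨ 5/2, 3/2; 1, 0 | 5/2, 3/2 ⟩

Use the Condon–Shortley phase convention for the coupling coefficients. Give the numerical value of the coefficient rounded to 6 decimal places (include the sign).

+√(9/35) = +0.507093

j₁+j₂−J=1  J+j₁−j₂=4  J−j₁+j₂=1  j₁+j₂+J+1=7
(j₁±m₁, j₂±m₂, J±M) = (4,1,1,1,4,1)
P² = 576/35
sum k=0..1:
  [0] +1/6 = 1/6
  [1] −1/24 = -1/24
S = 1/8
C² = P²·S² = 9/35 ; C = +0.507093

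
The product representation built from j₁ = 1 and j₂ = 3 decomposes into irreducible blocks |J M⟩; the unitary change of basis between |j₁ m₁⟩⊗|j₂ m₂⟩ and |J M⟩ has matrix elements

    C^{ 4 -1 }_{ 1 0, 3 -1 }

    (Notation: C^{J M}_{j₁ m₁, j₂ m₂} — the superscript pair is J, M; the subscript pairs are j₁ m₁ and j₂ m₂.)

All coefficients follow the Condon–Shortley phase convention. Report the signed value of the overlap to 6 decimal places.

+0.731925  (= +√(15/28))

j₁+j₂−J=0  J+j₁−j₂=2  J−j₁+j₂=6  j₁+j₂+J+1=9
(j₁±m₁, j₂±m₂, J±M) = (1,1,2,4,3,5)
P² = 8640/7
sum k=0..0:
  [0] +1/48 = 1/48
S = 1/48
C² = P²·S² = 15/28 ; C = +0.731925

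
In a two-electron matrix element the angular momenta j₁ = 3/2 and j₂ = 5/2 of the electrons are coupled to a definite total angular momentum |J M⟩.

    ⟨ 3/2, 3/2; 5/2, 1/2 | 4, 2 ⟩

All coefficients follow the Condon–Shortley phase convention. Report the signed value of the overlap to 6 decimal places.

√[9·0!3!5!/9! · 3!0!3!2!6!2!] = √(12960/7)
  +(−1)^0/∏(0,0,0,3,3,2)! = 1/72  (running 1/72)
⟨..|..⟩ = √(12960/7)·(1/72) = +0.597614

+√(5/14) ≈ +0.597614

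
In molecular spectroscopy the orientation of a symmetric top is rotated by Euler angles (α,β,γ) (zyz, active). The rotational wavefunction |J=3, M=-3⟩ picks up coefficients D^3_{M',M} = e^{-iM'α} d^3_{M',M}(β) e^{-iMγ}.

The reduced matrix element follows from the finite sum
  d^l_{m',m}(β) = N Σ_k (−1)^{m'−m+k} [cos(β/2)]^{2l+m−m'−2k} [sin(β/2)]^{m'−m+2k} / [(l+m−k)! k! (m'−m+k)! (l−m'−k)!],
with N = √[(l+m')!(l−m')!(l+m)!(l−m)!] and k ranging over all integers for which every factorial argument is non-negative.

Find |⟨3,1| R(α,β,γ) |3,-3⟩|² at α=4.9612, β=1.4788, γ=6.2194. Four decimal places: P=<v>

D^3_{1,-3}(4.9612,1.4788,6.2194) = e^{-i·1·4.9612}·d^3_{1,-3}(1.4788)·e^{-i·-3·6.2194}. Compute d first:
c=cos(1.478800/2)=0.738873, s=sin(1.478800/2)=0.673845; N=√[24·2·1·720]=185.903201
Admissible k: 0..0 (factorial args all ≥0)
  k=0: (−1)^4·185.9032/(48)·0.7389^2·0.6738^4 = +0.435938
d^3_{1,-3}(1.4788) = +0.435938
|D^3_{1,-3}|² = |d^3_{1,-3}(β)|² = (+0.435938)² = 0.190042 (the z-rotation phases have unit modulus)

P=0.1900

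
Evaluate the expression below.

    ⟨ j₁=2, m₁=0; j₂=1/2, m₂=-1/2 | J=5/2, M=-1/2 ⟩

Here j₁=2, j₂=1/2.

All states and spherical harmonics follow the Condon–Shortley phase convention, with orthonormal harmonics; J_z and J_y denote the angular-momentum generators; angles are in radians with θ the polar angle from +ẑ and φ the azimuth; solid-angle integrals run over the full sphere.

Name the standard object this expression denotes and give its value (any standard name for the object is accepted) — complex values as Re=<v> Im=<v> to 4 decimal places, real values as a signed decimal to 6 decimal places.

Clebsch–Gordan coefficient, +√(3/5) ≈ +0.774597

This is a Clebsch–Gordan (vector-coupling) coefficient.
j₁+j₂−J=0  J+j₁−j₂=4  J−j₁+j₂=1  j₁+j₂+J+1=6
(j₁±m₁, j₂±m₂, J±M) = (2,2,0,1,2,3)
P² = 48/5
sum k=0..0:
  [0] +1/4 = 1/4
S = 1/4
C² = P²·S² = 3/5 ; C = +0.774597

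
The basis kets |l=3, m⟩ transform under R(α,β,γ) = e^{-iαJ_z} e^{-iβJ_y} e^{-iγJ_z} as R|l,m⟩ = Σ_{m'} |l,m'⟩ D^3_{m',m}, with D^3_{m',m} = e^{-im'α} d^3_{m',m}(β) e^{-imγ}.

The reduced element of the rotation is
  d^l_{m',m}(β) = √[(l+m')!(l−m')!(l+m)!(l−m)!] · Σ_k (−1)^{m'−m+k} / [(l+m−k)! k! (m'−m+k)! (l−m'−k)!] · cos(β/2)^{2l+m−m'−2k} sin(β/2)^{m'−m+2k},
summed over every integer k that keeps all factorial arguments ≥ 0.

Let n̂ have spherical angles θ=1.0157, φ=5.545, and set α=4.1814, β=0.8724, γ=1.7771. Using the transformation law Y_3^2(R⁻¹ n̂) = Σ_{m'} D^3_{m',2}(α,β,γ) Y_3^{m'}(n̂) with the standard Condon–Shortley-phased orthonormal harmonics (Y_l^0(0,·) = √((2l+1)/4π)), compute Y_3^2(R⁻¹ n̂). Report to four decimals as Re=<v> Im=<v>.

Need the full column D^3_{m',2} for m'=−3..3 at α=4.1814, β=0.8724, γ=1.7771.
cos(β/2)=0.906364, sin(β/2)=0.422498
d^3_{-3,2}: single k=5 term ⇒ +0.029888;  D = -0.027108+0.012589i
d^3_{-2,2}: k∈[4..5] ⇒ +0.130881 -0.005688 = +0.125193;  D = +0.012026-0.124614i
d^3_{-1,2}: k∈[3..4] ⇒ +0.355151 -0.038586 = +0.316565;  D = +0.256314+0.185786i
d^3_{0,2}: k∈[2..3] ⇒ +0.659813 -0.143372 = +0.516440;  D = -0.473100+0.207092i
d^3_{1,2}: k∈[1..2] ⇒ +0.817217 -0.355151 = +0.462067;  D = +0.054573-0.458833i
d^3_{2,2}: k∈[0..1] ⇒ +0.554390 -0.602324 = -0.047934;  D = -0.038178-0.028985i
d^3_{3,2}: single k=0 term ⇒ -0.633014;  D = +0.585375-0.240920i
Y_3^{m'}(θ=1.0157,φ=5.545) and Σ D·Y over m':
  (-0.0271+0.0126i)·(-0.1537+0.2048i)  (+0.0120-0.1246i)·(+0.0367+0.3873i)  (+0.2563+0.1858i)·(+0.0790+0.0719i)  (-0.4731+0.2071i)·(-0.3169+0.0000i)  (+0.0546-0.4588i)·(-0.0790+0.0719i)  (-0.0382-0.0290i)·(+0.0367-0.3873i)  (+0.5854-0.2409i)·(+0.1537+0.2048i)
Y_3^2(R⁻¹ n̂) = +0.362461+0.096824i

Re=0.3625 Im=0.0968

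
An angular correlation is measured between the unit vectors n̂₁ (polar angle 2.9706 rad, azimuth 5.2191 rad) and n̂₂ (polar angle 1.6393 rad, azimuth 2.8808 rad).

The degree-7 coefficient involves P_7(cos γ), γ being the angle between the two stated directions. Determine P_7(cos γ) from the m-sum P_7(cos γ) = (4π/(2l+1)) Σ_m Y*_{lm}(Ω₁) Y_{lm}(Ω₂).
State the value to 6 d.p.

0.107785

Term-by-term m-sum for l=7 (normalisation 4π/15 = 0.837758):
  m=-7: Y*=0.00000 - 0.00000j  Y=0.12396 - 0.47601j  product -0.00000 - 0.00000j
  m=-6: Y*=-0.00004 + 0.00000j  Y=-0.00076 - 0.12627j  product 0.00000 + 0.00001j
  m=-5: Y*=0.00035 + 0.00050j  Y=0.08980 + 0.32850j  product -0.00013 + 0.00016j
  m=-4: Y*=0.00257 - 0.00524j  Y=0.07364 + 0.12637j  product 0.00085 - 0.00006j
  m=-3: Y*=-0.04015 + 0.00204j  Y=-0.20989 - 0.20863j  product 0.00885 + 0.00795j
  m=-2: Y*=0.10159 + 0.16300j  Y=-0.13390 - 0.07695j  product -0.00106 - 0.02964j
  m=-1: Y*=0.27505 - 0.49554j  Y=0.26957 + 0.07194j  product 0.10979 - 0.11380j
  m=+0: Y*=-0.68859 + 0.00000j  Y=0.15676 + 0.00000j  product -0.10795 + 0.00000j
  m=+1: Y*=-0.27505 - 0.49554j  Y=-0.26957 + 0.07194j  product 0.10979 + 0.11380j
  m=+2: Y*=0.10159 - 0.16300j  Y=-0.13390 + 0.07695j  product -0.00106 + 0.02964j
  m=+3: Y*=0.04015 + 0.00204j  Y=0.20989 - 0.20863j  product 0.00885 - 0.00795j
  m=+4: Y*=0.00257 + 0.00524j  Y=0.07364 - 0.12637j  product 0.00085 + 0.00006j
  m=+5: Y*=-0.00035 + 0.00050j  Y=-0.08980 + 0.32850j  product -0.00013 - 0.00016j
  m=+6: Y*=-0.00004 - 0.00000j  Y=-0.00076 + 0.12627j  product 0.00000 - 0.00001j
  m=+7: Y*=-0.00000 - 0.00000j  Y=-0.12396 - 0.47601j  product -0.00000 + 0.00000j
Σ over m = 0.12866 + 0.00000j; ×(4π/15) → 0.10779 + 0.00000j. Real part: 0.107785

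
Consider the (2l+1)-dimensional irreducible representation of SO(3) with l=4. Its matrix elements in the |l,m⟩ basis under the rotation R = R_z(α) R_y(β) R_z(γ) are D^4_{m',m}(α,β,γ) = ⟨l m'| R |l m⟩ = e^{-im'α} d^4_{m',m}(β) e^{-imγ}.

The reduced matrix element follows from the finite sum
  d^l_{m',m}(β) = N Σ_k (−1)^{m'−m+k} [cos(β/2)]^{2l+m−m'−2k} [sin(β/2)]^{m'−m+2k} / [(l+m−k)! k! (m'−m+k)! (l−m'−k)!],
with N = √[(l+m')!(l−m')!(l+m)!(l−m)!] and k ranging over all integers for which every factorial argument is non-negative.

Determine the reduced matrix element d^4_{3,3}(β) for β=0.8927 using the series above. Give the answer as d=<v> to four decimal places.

d^4_{3,3}(β=0.8927) via the finite sum:
With c≡cos(β/2)=0.902029 and s≡sin(β/2)=0.431676, N=[5040·1·5040·1]^{1/2}=5040.000000
Admissible k: 0..1 (factorial args all ≥0)
  k=0: (−1)^0·5040.0000/(5040)·0.9020^8·0.4317^0 = +0.438291
  k=1: (−1)^1·5040.0000/(720)·0.9020^6·0.4317^2 = -0.702645
d^4_{3,3}(0.8927) = +0.438291 -0.702645 = -0.264354

d=-0.2644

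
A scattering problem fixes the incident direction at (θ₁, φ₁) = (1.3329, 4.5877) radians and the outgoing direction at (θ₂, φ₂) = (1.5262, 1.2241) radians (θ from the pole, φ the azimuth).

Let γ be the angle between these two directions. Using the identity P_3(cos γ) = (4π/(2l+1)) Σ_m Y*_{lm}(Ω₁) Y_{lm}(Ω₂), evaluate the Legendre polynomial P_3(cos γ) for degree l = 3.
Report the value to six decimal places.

Term-by-term m-sum for l=3 (normalisation 4π/7 = 1.795196):
  [-3]  conj(Y_{3,-3})(Ω₁) = (0.139933, 0.356473) ; Y_{3,-3}(Ω₂) = (-0.358762, 0.210546) ; Δ = (-0.125257, -0.098427)
  [-2]  conj(Y_{3,-2})(Ω₁) = (-0.220428, 0.056139) ; Y_{3,-2}(Ω₂) = (-0.034971, -0.029063) ; Δ = (0.009340, 0.004443)
  [-1]  conj(Y_{3,-1})(Ω₁) = (0.028214, 0.225105) ; Y_{3,-1}(Ω₂) = (-0.108615, 0.300631) ; Δ = (-0.070738, -0.015968)
  [+0]  conj(Y_{3,0})(Ω₁) = (-0.239407, -0.000000) ; Y_{3,0}(Ω₂) = (-0.049745, 0.000000) ; Δ = (0.011909, 0.000000)
  [+1]  conj(Y_{3,1})(Ω₁) = (-0.028214, 0.225105) ; Y_{3,1}(Ω₂) = (0.108615, 0.300631) ; Δ = (-0.070738, 0.015968)
  [+2]  conj(Y_{3,2})(Ω₁) = (-0.220428, -0.056139) ; Y_{3,2}(Ω₂) = (-0.034971, 0.029063) ; Δ = (0.009340, -0.004443)
  [+3]  conj(Y_{3,3})(Ω₁) = (-0.139933, 0.356473) ; Y_{3,3}(Ω₂) = (0.358762, 0.210546) ; Δ = (-0.125257, 0.098427)
Accumulated sum (-0.361400, 0.000000); after 4π/(2l+1) scaling, (-0.648784, 0.000000) ⇒ P_3 = -0.648784

-0.648784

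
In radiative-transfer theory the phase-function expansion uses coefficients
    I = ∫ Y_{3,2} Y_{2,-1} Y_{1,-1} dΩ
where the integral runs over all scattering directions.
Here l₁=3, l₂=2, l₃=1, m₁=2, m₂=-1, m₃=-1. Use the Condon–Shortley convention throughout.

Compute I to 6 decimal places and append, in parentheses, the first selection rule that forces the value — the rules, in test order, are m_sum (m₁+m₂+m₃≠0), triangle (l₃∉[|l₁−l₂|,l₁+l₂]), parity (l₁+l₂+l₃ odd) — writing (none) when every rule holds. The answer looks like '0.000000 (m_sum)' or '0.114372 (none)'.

m-sum 0 ✓  L=6 even ✓  1≤1≤5 ✓
Π(2lᵢ+1) = 7×5×3 = 105
triangle coeff Δ(3,2,1) = 1/105
Σ_t [2,2]: t=2:+1/4 = 1/4
(3j)²=3/35 [(3 2 1; 0 0 0)], sign=-1
Σ_t [1,1]: t=1:−1/12 = -1/12
(3j)²=2/21 [(3 2 1; 2 -1 -1)], sign=-1
⇒ 4πI² = 6/7
I = (+1)√(6/7/(4π)) = 0.26116903
No selection rule forces the value: the integral is nonzero (none).

0.261169 (none)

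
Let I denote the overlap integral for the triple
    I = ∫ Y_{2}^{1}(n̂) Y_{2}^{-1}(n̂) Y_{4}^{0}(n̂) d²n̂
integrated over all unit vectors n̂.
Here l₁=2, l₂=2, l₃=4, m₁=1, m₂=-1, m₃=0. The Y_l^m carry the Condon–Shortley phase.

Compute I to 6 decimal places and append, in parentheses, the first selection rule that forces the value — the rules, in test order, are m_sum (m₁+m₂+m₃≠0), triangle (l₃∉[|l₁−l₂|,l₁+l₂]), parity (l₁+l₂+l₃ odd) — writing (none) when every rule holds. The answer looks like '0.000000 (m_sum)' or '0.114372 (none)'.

0.161197 (none)

m-sum 0 ✓  L=8 even ✓  0≤4≤4 ✓
Π(2lᵢ+1) = 5×5×9 = 225
triangle coeff Δ(2,2,4) = 1/630
Σ_t [0,0]: t=0:+1/16 = 1/16
(3j)²=2/35 [(2 2 4; 0 0 0)], sign=+1
Σ_t [0,0]: t=0:+1/36 = 1/36
(3j)²=8/315 [(2 2 4; 1 -1 0)], sign=+1
⇒ 4πI² = 16/49
I = (+1)√(16/49/(4π)) = 0.16119702
No selection rule forces the value: the integral is nonzero (none).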